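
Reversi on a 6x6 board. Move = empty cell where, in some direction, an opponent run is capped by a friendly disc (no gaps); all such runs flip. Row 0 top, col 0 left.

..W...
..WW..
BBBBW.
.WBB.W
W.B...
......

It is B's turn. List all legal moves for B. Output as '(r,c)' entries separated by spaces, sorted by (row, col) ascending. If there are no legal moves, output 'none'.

(0,1): flips 1 -> legal
(0,3): flips 2 -> legal
(0,4): flips 1 -> legal
(1,1): no bracket -> illegal
(1,4): no bracket -> illegal
(1,5): flips 1 -> legal
(2,5): flips 1 -> legal
(3,0): flips 1 -> legal
(3,4): no bracket -> illegal
(4,1): flips 1 -> legal
(4,4): no bracket -> illegal
(4,5): no bracket -> illegal
(5,0): no bracket -> illegal
(5,1): no bracket -> illegal

Answer: (0,1) (0,3) (0,4) (1,5) (2,5) (3,0) (4,1)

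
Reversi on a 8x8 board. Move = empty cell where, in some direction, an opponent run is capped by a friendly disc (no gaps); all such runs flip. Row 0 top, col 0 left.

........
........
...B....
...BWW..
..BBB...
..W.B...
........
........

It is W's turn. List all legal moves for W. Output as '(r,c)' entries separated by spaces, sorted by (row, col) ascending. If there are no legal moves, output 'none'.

Answer: (1,2) (3,2) (5,3) (6,4)

Derivation:
(1,2): flips 1 -> legal
(1,3): no bracket -> illegal
(1,4): no bracket -> illegal
(2,2): no bracket -> illegal
(2,4): no bracket -> illegal
(3,1): no bracket -> illegal
(3,2): flips 2 -> legal
(4,1): no bracket -> illegal
(4,5): no bracket -> illegal
(5,1): no bracket -> illegal
(5,3): flips 1 -> legal
(5,5): no bracket -> illegal
(6,3): no bracket -> illegal
(6,4): flips 2 -> legal
(6,5): no bracket -> illegal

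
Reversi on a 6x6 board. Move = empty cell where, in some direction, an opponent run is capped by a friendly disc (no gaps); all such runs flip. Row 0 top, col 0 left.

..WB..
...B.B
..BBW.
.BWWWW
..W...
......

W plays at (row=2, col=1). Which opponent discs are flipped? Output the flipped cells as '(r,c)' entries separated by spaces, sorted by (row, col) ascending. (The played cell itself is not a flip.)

Dir NW: first cell '.' (not opp) -> no flip
Dir N: first cell '.' (not opp) -> no flip
Dir NE: first cell '.' (not opp) -> no flip
Dir W: first cell '.' (not opp) -> no flip
Dir E: opp run (2,2) (2,3) capped by W -> flip
Dir SW: first cell '.' (not opp) -> no flip
Dir S: opp run (3,1), next='.' -> no flip
Dir SE: first cell 'W' (not opp) -> no flip

Answer: (2,2) (2,3)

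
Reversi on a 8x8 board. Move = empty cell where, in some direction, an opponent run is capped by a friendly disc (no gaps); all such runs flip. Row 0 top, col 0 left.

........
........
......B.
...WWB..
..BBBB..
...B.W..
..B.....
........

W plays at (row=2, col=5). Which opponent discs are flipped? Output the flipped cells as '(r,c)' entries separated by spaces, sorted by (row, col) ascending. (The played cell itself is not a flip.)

Answer: (3,5) (4,5)

Derivation:
Dir NW: first cell '.' (not opp) -> no flip
Dir N: first cell '.' (not opp) -> no flip
Dir NE: first cell '.' (not opp) -> no flip
Dir W: first cell '.' (not opp) -> no flip
Dir E: opp run (2,6), next='.' -> no flip
Dir SW: first cell 'W' (not opp) -> no flip
Dir S: opp run (3,5) (4,5) capped by W -> flip
Dir SE: first cell '.' (not opp) -> no flip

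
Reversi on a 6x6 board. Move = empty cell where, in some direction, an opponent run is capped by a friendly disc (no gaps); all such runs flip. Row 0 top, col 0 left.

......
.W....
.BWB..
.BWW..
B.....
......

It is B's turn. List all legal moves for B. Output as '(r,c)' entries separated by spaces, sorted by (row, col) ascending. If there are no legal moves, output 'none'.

Answer: (0,1) (1,3) (3,4) (4,1) (4,3)

Derivation:
(0,0): no bracket -> illegal
(0,1): flips 1 -> legal
(0,2): no bracket -> illegal
(1,0): no bracket -> illegal
(1,2): no bracket -> illegal
(1,3): flips 1 -> legal
(2,0): no bracket -> illegal
(2,4): no bracket -> illegal
(3,4): flips 2 -> legal
(4,1): flips 1 -> legal
(4,2): no bracket -> illegal
(4,3): flips 2 -> legal
(4,4): no bracket -> illegal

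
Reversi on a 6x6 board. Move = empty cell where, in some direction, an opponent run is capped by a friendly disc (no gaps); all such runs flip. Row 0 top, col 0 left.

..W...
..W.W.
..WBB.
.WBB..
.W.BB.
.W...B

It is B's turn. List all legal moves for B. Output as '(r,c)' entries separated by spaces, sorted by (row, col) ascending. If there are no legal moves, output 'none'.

(0,1): flips 1 -> legal
(0,3): no bracket -> illegal
(0,4): flips 1 -> legal
(0,5): flips 1 -> legal
(1,1): flips 1 -> legal
(1,3): no bracket -> illegal
(1,5): no bracket -> illegal
(2,0): no bracket -> illegal
(2,1): flips 1 -> legal
(2,5): no bracket -> illegal
(3,0): flips 1 -> legal
(4,0): no bracket -> illegal
(4,2): no bracket -> illegal
(5,0): flips 1 -> legal
(5,2): no bracket -> illegal

Answer: (0,1) (0,4) (0,5) (1,1) (2,1) (3,0) (5,0)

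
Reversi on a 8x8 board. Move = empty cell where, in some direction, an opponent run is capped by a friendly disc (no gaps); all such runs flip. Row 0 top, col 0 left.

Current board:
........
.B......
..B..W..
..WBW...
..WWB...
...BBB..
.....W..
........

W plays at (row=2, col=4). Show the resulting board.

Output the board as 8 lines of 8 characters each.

Answer: ........
.B......
..B.WW..
..WWW...
..WWB...
...BBB..
.....W..
........

Derivation:
Place W at (2,4); scan 8 dirs for brackets.
Dir NW: first cell '.' (not opp) -> no flip
Dir N: first cell '.' (not opp) -> no flip
Dir NE: first cell '.' (not opp) -> no flip
Dir W: first cell '.' (not opp) -> no flip
Dir E: first cell 'W' (not opp) -> no flip
Dir SW: opp run (3,3) capped by W -> flip
Dir S: first cell 'W' (not opp) -> no flip
Dir SE: first cell '.' (not opp) -> no flip
All flips: (3,3)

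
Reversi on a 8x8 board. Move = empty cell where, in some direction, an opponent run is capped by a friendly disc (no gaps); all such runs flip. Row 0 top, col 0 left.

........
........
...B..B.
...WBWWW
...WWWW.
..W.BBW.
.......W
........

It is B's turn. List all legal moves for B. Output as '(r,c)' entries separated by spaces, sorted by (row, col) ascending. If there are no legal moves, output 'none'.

Answer: (2,2) (2,5) (2,7) (3,2) (5,3) (5,7) (6,1) (6,6)

Derivation:
(2,2): flips 2 -> legal
(2,4): no bracket -> illegal
(2,5): flips 2 -> legal
(2,7): flips 2 -> legal
(3,2): flips 2 -> legal
(4,1): no bracket -> illegal
(4,2): no bracket -> illegal
(4,7): no bracket -> illegal
(5,1): no bracket -> illegal
(5,3): flips 4 -> legal
(5,7): flips 1 -> legal
(6,1): flips 2 -> legal
(6,2): no bracket -> illegal
(6,3): no bracket -> illegal
(6,5): no bracket -> illegal
(6,6): flips 3 -> legal
(7,6): no bracket -> illegal
(7,7): no bracket -> illegal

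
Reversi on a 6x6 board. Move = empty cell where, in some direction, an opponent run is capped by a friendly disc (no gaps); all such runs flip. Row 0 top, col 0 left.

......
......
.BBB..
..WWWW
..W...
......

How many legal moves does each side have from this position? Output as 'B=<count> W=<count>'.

-- B to move --
(2,4): no bracket -> illegal
(2,5): no bracket -> illegal
(3,1): no bracket -> illegal
(4,1): flips 1 -> legal
(4,3): flips 2 -> legal
(4,4): flips 1 -> legal
(4,5): flips 1 -> legal
(5,1): no bracket -> illegal
(5,2): flips 2 -> legal
(5,3): no bracket -> illegal
B mobility = 5
-- W to move --
(1,0): flips 1 -> legal
(1,1): flips 1 -> legal
(1,2): flips 2 -> legal
(1,3): flips 1 -> legal
(1,4): flips 1 -> legal
(2,0): no bracket -> illegal
(2,4): no bracket -> illegal
(3,0): no bracket -> illegal
(3,1): no bracket -> illegal
W mobility = 5

Answer: B=5 W=5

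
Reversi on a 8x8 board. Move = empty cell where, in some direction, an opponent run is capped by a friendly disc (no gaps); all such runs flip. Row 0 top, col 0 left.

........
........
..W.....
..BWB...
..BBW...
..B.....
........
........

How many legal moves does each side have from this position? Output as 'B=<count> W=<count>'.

-- B to move --
(1,1): no bracket -> illegal
(1,2): flips 1 -> legal
(1,3): no bracket -> illegal
(2,1): no bracket -> illegal
(2,3): flips 1 -> legal
(2,4): flips 1 -> legal
(3,1): no bracket -> illegal
(3,5): no bracket -> illegal
(4,5): flips 1 -> legal
(5,3): no bracket -> illegal
(5,4): flips 1 -> legal
(5,5): no bracket -> illegal
B mobility = 5
-- W to move --
(2,1): no bracket -> illegal
(2,3): no bracket -> illegal
(2,4): flips 1 -> legal
(2,5): no bracket -> illegal
(3,1): flips 1 -> legal
(3,5): flips 1 -> legal
(4,1): flips 2 -> legal
(4,5): no bracket -> illegal
(5,1): flips 1 -> legal
(5,3): flips 1 -> legal
(5,4): no bracket -> illegal
(6,1): no bracket -> illegal
(6,2): flips 3 -> legal
(6,3): no bracket -> illegal
W mobility = 7

Answer: B=5 W=7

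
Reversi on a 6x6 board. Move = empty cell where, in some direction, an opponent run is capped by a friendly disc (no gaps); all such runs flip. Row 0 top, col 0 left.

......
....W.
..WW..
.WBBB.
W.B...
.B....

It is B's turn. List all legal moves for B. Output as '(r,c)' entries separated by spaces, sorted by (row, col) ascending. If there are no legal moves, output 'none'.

Answer: (0,5) (1,1) (1,2) (1,3) (2,0) (3,0)

Derivation:
(0,3): no bracket -> illegal
(0,4): no bracket -> illegal
(0,5): flips 2 -> legal
(1,1): flips 1 -> legal
(1,2): flips 2 -> legal
(1,3): flips 1 -> legal
(1,5): no bracket -> illegal
(2,0): flips 1 -> legal
(2,1): no bracket -> illegal
(2,4): no bracket -> illegal
(2,5): no bracket -> illegal
(3,0): flips 1 -> legal
(4,1): no bracket -> illegal
(5,0): no bracket -> illegal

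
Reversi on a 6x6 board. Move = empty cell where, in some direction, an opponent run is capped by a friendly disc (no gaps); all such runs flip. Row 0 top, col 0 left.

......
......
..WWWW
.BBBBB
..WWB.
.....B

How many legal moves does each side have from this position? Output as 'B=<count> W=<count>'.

Answer: B=10 W=6

Derivation:
-- B to move --
(1,1): flips 1 -> legal
(1,2): flips 2 -> legal
(1,3): flips 3 -> legal
(1,4): flips 2 -> legal
(1,5): flips 2 -> legal
(2,1): no bracket -> illegal
(4,1): flips 2 -> legal
(5,1): flips 1 -> legal
(5,2): flips 2 -> legal
(5,3): flips 2 -> legal
(5,4): flips 1 -> legal
B mobility = 10
-- W to move --
(2,0): flips 1 -> legal
(2,1): flips 1 -> legal
(3,0): no bracket -> illegal
(4,0): flips 1 -> legal
(4,1): flips 1 -> legal
(4,5): flips 3 -> legal
(5,3): no bracket -> illegal
(5,4): flips 2 -> legal
W mobility = 6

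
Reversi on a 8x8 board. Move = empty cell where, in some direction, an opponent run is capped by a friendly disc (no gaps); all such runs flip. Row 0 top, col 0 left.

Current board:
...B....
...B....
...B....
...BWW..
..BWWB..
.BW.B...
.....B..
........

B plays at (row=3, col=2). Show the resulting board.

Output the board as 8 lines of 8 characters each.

Place B at (3,2); scan 8 dirs for brackets.
Dir NW: first cell '.' (not opp) -> no flip
Dir N: first cell '.' (not opp) -> no flip
Dir NE: first cell 'B' (not opp) -> no flip
Dir W: first cell '.' (not opp) -> no flip
Dir E: first cell 'B' (not opp) -> no flip
Dir SW: first cell '.' (not opp) -> no flip
Dir S: first cell 'B' (not opp) -> no flip
Dir SE: opp run (4,3) capped by B -> flip
All flips: (4,3)

Answer: ...B....
...B....
...B....
..BBWW..
..BBWB..
.BW.B...
.....B..
........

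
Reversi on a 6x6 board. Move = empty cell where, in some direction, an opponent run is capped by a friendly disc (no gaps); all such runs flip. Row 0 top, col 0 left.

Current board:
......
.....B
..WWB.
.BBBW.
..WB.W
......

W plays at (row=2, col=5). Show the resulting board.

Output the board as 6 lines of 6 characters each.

Place W at (2,5); scan 8 dirs for brackets.
Dir NW: first cell '.' (not opp) -> no flip
Dir N: opp run (1,5), next='.' -> no flip
Dir NE: edge -> no flip
Dir W: opp run (2,4) capped by W -> flip
Dir E: edge -> no flip
Dir SW: first cell 'W' (not opp) -> no flip
Dir S: first cell '.' (not opp) -> no flip
Dir SE: edge -> no flip
All flips: (2,4)

Answer: ......
.....B
..WWWW
.BBBW.
..WB.W
......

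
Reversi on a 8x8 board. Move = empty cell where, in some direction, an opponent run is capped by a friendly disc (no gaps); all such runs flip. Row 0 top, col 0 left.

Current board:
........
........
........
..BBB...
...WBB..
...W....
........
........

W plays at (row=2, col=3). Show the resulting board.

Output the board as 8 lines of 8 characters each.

Place W at (2,3); scan 8 dirs for brackets.
Dir NW: first cell '.' (not opp) -> no flip
Dir N: first cell '.' (not opp) -> no flip
Dir NE: first cell '.' (not opp) -> no flip
Dir W: first cell '.' (not opp) -> no flip
Dir E: first cell '.' (not opp) -> no flip
Dir SW: opp run (3,2), next='.' -> no flip
Dir S: opp run (3,3) capped by W -> flip
Dir SE: opp run (3,4) (4,5), next='.' -> no flip
All flips: (3,3)

Answer: ........
........
...W....
..BWB...
...WBB..
...W....
........
........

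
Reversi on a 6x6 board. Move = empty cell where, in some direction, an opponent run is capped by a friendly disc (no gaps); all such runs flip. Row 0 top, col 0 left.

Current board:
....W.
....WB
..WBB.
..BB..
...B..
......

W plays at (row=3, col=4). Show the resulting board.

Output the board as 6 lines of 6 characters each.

Place W at (3,4); scan 8 dirs for brackets.
Dir NW: opp run (2,3), next='.' -> no flip
Dir N: opp run (2,4) capped by W -> flip
Dir NE: first cell '.' (not opp) -> no flip
Dir W: opp run (3,3) (3,2), next='.' -> no flip
Dir E: first cell '.' (not opp) -> no flip
Dir SW: opp run (4,3), next='.' -> no flip
Dir S: first cell '.' (not opp) -> no flip
Dir SE: first cell '.' (not opp) -> no flip
All flips: (2,4)

Answer: ....W.
....WB
..WBW.
..BBW.
...B..
......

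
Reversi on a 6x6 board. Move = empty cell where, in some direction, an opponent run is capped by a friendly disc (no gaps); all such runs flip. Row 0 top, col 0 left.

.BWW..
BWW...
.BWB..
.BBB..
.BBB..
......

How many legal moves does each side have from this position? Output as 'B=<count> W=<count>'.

-- B to move --
(0,0): flips 2 -> legal
(0,4): flips 2 -> legal
(1,3): flips 3 -> legal
(1,4): no bracket -> illegal
(2,0): no bracket -> illegal
B mobility = 3
-- W to move --
(0,0): flips 1 -> legal
(1,3): no bracket -> illegal
(1,4): no bracket -> illegal
(2,0): flips 1 -> legal
(2,4): flips 1 -> legal
(3,0): flips 1 -> legal
(3,4): flips 1 -> legal
(4,0): flips 1 -> legal
(4,4): flips 1 -> legal
(5,0): no bracket -> illegal
(5,1): flips 3 -> legal
(5,2): flips 2 -> legal
(5,3): no bracket -> illegal
(5,4): no bracket -> illegal
W mobility = 9

Answer: B=3 W=9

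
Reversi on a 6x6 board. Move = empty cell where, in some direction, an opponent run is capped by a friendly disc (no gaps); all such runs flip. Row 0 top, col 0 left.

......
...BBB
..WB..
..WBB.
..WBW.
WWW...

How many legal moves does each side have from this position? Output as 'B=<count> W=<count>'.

-- B to move --
(1,1): flips 1 -> legal
(1,2): no bracket -> illegal
(2,1): flips 2 -> legal
(3,1): flips 2 -> legal
(3,5): no bracket -> illegal
(4,0): no bracket -> illegal
(4,1): flips 2 -> legal
(4,5): flips 1 -> legal
(5,3): no bracket -> illegal
(5,4): flips 1 -> legal
(5,5): flips 1 -> legal
B mobility = 7
-- W to move --
(0,2): no bracket -> illegal
(0,3): no bracket -> illegal
(0,4): flips 1 -> legal
(0,5): flips 2 -> legal
(1,2): no bracket -> illegal
(2,4): flips 3 -> legal
(2,5): flips 2 -> legal
(3,5): flips 2 -> legal
(4,5): no bracket -> illegal
(5,3): no bracket -> illegal
(5,4): flips 1 -> legal
W mobility = 6

Answer: B=7 W=6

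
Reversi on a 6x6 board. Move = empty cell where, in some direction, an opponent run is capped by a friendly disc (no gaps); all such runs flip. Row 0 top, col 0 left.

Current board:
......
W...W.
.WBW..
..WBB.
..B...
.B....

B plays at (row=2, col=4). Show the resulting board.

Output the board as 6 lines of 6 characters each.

Answer: ......
W...W.
.WBBB.
..WBB.
..B...
.B....

Derivation:
Place B at (2,4); scan 8 dirs for brackets.
Dir NW: first cell '.' (not opp) -> no flip
Dir N: opp run (1,4), next='.' -> no flip
Dir NE: first cell '.' (not opp) -> no flip
Dir W: opp run (2,3) capped by B -> flip
Dir E: first cell '.' (not opp) -> no flip
Dir SW: first cell 'B' (not opp) -> no flip
Dir S: first cell 'B' (not opp) -> no flip
Dir SE: first cell '.' (not opp) -> no flip
All flips: (2,3)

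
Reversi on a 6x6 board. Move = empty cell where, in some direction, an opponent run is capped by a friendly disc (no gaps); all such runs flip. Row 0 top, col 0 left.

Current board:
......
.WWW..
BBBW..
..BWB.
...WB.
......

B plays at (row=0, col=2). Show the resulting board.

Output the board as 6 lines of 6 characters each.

Answer: ..B...
.BBW..
BBBW..
..BWB.
...WB.
......

Derivation:
Place B at (0,2); scan 8 dirs for brackets.
Dir NW: edge -> no flip
Dir N: edge -> no flip
Dir NE: edge -> no flip
Dir W: first cell '.' (not opp) -> no flip
Dir E: first cell '.' (not opp) -> no flip
Dir SW: opp run (1,1) capped by B -> flip
Dir S: opp run (1,2) capped by B -> flip
Dir SE: opp run (1,3), next='.' -> no flip
All flips: (1,1) (1,2)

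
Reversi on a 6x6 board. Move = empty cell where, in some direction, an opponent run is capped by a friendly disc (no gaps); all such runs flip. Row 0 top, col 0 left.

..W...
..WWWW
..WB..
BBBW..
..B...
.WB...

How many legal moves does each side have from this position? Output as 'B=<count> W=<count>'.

-- B to move --
(0,1): flips 1 -> legal
(0,3): flips 1 -> legal
(0,4): flips 2 -> legal
(0,5): flips 1 -> legal
(1,1): no bracket -> illegal
(2,1): flips 1 -> legal
(2,4): flips 1 -> legal
(2,5): no bracket -> illegal
(3,4): flips 1 -> legal
(4,0): no bracket -> illegal
(4,1): no bracket -> illegal
(4,3): flips 1 -> legal
(4,4): no bracket -> illegal
(5,0): flips 1 -> legal
B mobility = 9
-- W to move --
(2,0): no bracket -> illegal
(2,1): no bracket -> illegal
(2,4): flips 1 -> legal
(3,4): flips 1 -> legal
(4,0): flips 1 -> legal
(4,1): flips 2 -> legal
(4,3): no bracket -> illegal
(5,3): flips 1 -> legal
W mobility = 5

Answer: B=9 W=5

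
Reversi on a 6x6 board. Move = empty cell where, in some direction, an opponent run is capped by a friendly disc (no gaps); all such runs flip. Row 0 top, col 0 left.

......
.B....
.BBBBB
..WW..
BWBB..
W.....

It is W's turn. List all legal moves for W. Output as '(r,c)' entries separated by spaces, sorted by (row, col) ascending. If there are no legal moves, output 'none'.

Answer: (0,0) (1,0) (1,2) (1,3) (1,4) (1,5) (3,0) (4,4) (5,1) (5,2) (5,3) (5,4)

Derivation:
(0,0): flips 2 -> legal
(0,1): no bracket -> illegal
(0,2): no bracket -> illegal
(1,0): flips 1 -> legal
(1,2): flips 1 -> legal
(1,3): flips 1 -> legal
(1,4): flips 1 -> legal
(1,5): flips 1 -> legal
(2,0): no bracket -> illegal
(3,0): flips 1 -> legal
(3,1): no bracket -> illegal
(3,4): no bracket -> illegal
(3,5): no bracket -> illegal
(4,4): flips 2 -> legal
(5,1): flips 1 -> legal
(5,2): flips 1 -> legal
(5,3): flips 1 -> legal
(5,4): flips 1 -> legal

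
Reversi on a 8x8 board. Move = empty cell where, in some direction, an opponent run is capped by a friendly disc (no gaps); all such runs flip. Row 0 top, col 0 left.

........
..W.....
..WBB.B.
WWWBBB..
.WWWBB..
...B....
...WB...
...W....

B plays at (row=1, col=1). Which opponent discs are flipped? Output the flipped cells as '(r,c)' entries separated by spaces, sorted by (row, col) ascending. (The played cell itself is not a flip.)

Answer: (2,2)

Derivation:
Dir NW: first cell '.' (not opp) -> no flip
Dir N: first cell '.' (not opp) -> no flip
Dir NE: first cell '.' (not opp) -> no flip
Dir W: first cell '.' (not opp) -> no flip
Dir E: opp run (1,2), next='.' -> no flip
Dir SW: first cell '.' (not opp) -> no flip
Dir S: first cell '.' (not opp) -> no flip
Dir SE: opp run (2,2) capped by B -> flip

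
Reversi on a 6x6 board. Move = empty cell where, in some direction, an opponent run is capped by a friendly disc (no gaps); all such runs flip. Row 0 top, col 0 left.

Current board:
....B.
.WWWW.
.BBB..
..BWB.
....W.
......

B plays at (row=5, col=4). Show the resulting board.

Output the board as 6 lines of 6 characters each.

Place B at (5,4); scan 8 dirs for brackets.
Dir NW: first cell '.' (not opp) -> no flip
Dir N: opp run (4,4) capped by B -> flip
Dir NE: first cell '.' (not opp) -> no flip
Dir W: first cell '.' (not opp) -> no flip
Dir E: first cell '.' (not opp) -> no flip
Dir SW: edge -> no flip
Dir S: edge -> no flip
Dir SE: edge -> no flip
All flips: (4,4)

Answer: ....B.
.WWWW.
.BBB..
..BWB.
....B.
....B.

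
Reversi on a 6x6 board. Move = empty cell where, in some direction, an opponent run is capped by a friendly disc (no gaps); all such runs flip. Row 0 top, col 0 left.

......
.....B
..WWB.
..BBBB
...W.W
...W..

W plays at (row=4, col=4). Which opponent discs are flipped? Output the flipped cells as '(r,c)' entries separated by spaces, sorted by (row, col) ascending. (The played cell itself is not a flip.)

Answer: (3,3)

Derivation:
Dir NW: opp run (3,3) capped by W -> flip
Dir N: opp run (3,4) (2,4), next='.' -> no flip
Dir NE: opp run (3,5), next=edge -> no flip
Dir W: first cell 'W' (not opp) -> no flip
Dir E: first cell 'W' (not opp) -> no flip
Dir SW: first cell 'W' (not opp) -> no flip
Dir S: first cell '.' (not opp) -> no flip
Dir SE: first cell '.' (not opp) -> no flip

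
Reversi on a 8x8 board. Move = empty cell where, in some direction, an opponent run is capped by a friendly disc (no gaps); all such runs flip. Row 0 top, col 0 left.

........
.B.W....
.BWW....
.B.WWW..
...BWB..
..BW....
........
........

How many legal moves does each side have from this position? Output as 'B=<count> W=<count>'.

-- B to move --
(0,2): no bracket -> illegal
(0,3): flips 3 -> legal
(0,4): flips 2 -> legal
(1,2): flips 2 -> legal
(1,4): no bracket -> illegal
(2,4): flips 2 -> legal
(2,5): flips 2 -> legal
(2,6): no bracket -> illegal
(3,2): no bracket -> illegal
(3,6): no bracket -> illegal
(4,2): no bracket -> illegal
(4,6): no bracket -> illegal
(5,4): flips 1 -> legal
(5,5): flips 3 -> legal
(6,2): no bracket -> illegal
(6,3): flips 1 -> legal
(6,4): no bracket -> illegal
B mobility = 8
-- W to move --
(0,0): flips 1 -> legal
(0,1): no bracket -> illegal
(0,2): no bracket -> illegal
(1,0): no bracket -> illegal
(1,2): no bracket -> illegal
(2,0): flips 1 -> legal
(3,0): no bracket -> illegal
(3,2): no bracket -> illegal
(3,6): no bracket -> illegal
(4,0): flips 1 -> legal
(4,1): no bracket -> illegal
(4,2): flips 1 -> legal
(4,6): flips 1 -> legal
(5,1): flips 1 -> legal
(5,4): no bracket -> illegal
(5,5): flips 1 -> legal
(5,6): flips 1 -> legal
(6,1): flips 2 -> legal
(6,2): no bracket -> illegal
(6,3): no bracket -> illegal
W mobility = 9

Answer: B=8 W=9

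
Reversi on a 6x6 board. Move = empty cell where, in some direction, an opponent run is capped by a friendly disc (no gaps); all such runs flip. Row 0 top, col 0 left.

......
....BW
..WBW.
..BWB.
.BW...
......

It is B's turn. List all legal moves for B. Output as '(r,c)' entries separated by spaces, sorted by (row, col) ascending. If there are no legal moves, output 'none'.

(0,4): no bracket -> illegal
(0,5): no bracket -> illegal
(1,1): no bracket -> illegal
(1,2): flips 1 -> legal
(1,3): no bracket -> illegal
(2,1): flips 1 -> legal
(2,5): flips 1 -> legal
(3,1): no bracket -> illegal
(3,5): no bracket -> illegal
(4,3): flips 2 -> legal
(4,4): no bracket -> illegal
(5,1): no bracket -> illegal
(5,2): flips 1 -> legal
(5,3): no bracket -> illegal

Answer: (1,2) (2,1) (2,5) (4,3) (5,2)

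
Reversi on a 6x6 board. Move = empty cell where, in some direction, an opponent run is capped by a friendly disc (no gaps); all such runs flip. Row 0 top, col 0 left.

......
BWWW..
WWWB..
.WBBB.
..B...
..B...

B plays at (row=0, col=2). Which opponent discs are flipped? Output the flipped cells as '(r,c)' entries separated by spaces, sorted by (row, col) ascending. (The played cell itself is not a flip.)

Dir NW: edge -> no flip
Dir N: edge -> no flip
Dir NE: edge -> no flip
Dir W: first cell '.' (not opp) -> no flip
Dir E: first cell '.' (not opp) -> no flip
Dir SW: opp run (1,1) (2,0), next=edge -> no flip
Dir S: opp run (1,2) (2,2) capped by B -> flip
Dir SE: opp run (1,3), next='.' -> no flip

Answer: (1,2) (2,2)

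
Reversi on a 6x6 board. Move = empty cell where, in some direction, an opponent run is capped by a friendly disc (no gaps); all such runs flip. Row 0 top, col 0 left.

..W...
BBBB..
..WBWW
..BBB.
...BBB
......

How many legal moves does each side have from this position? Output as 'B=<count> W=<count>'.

-- B to move --
(0,1): no bracket -> illegal
(0,3): no bracket -> illegal
(1,4): flips 1 -> legal
(1,5): flips 1 -> legal
(2,1): flips 1 -> legal
(3,1): flips 1 -> legal
(3,5): flips 1 -> legal
B mobility = 5
-- W to move --
(0,0): flips 1 -> legal
(0,1): no bracket -> illegal
(0,3): no bracket -> illegal
(0,4): flips 1 -> legal
(1,4): no bracket -> illegal
(2,0): flips 1 -> legal
(2,1): no bracket -> illegal
(3,1): no bracket -> illegal
(3,5): no bracket -> illegal
(4,1): no bracket -> illegal
(4,2): flips 2 -> legal
(5,2): flips 2 -> legal
(5,3): no bracket -> illegal
(5,4): flips 2 -> legal
(5,5): flips 2 -> legal
W mobility = 7

Answer: B=5 W=7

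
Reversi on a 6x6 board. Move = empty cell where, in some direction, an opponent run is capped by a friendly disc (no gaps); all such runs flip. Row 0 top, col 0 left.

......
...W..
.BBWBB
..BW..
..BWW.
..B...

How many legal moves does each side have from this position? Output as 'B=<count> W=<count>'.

-- B to move --
(0,2): flips 1 -> legal
(0,3): no bracket -> illegal
(0,4): flips 1 -> legal
(1,2): no bracket -> illegal
(1,4): flips 1 -> legal
(3,4): flips 2 -> legal
(3,5): no bracket -> illegal
(4,5): flips 2 -> legal
(5,3): no bracket -> illegal
(5,4): flips 1 -> legal
(5,5): flips 2 -> legal
B mobility = 7
-- W to move --
(1,0): flips 2 -> legal
(1,1): flips 1 -> legal
(1,2): no bracket -> illegal
(1,4): no bracket -> illegal
(1,5): flips 1 -> legal
(2,0): flips 2 -> legal
(3,0): no bracket -> illegal
(3,1): flips 2 -> legal
(3,4): no bracket -> illegal
(3,5): flips 1 -> legal
(4,1): flips 2 -> legal
(5,1): flips 1 -> legal
(5,3): no bracket -> illegal
W mobility = 8

Answer: B=7 W=8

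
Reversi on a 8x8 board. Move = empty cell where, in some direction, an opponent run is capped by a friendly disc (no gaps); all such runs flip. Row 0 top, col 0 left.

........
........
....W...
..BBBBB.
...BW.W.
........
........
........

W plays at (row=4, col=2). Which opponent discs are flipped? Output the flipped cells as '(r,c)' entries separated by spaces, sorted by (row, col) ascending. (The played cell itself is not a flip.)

Dir NW: first cell '.' (not opp) -> no flip
Dir N: opp run (3,2), next='.' -> no flip
Dir NE: opp run (3,3) capped by W -> flip
Dir W: first cell '.' (not opp) -> no flip
Dir E: opp run (4,3) capped by W -> flip
Dir SW: first cell '.' (not opp) -> no flip
Dir S: first cell '.' (not opp) -> no flip
Dir SE: first cell '.' (not opp) -> no flip

Answer: (3,3) (4,3)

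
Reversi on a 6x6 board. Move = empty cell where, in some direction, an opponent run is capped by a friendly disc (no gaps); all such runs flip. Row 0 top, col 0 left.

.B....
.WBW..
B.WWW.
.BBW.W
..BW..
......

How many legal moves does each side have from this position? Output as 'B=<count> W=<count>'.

Answer: B=9 W=7

Derivation:
-- B to move --
(0,0): no bracket -> illegal
(0,2): flips 1 -> legal
(0,3): no bracket -> illegal
(0,4): flips 2 -> legal
(1,0): flips 1 -> legal
(1,4): flips 2 -> legal
(1,5): flips 2 -> legal
(2,1): flips 1 -> legal
(2,5): no bracket -> illegal
(3,4): flips 2 -> legal
(4,4): flips 1 -> legal
(4,5): no bracket -> illegal
(5,2): no bracket -> illegal
(5,3): no bracket -> illegal
(5,4): flips 1 -> legal
B mobility = 9
-- W to move --
(0,0): no bracket -> illegal
(0,2): flips 1 -> legal
(0,3): no bracket -> illegal
(1,0): no bracket -> illegal
(2,1): flips 1 -> legal
(3,0): flips 2 -> legal
(4,0): flips 1 -> legal
(4,1): flips 2 -> legal
(5,1): flips 1 -> legal
(5,2): flips 2 -> legal
(5,3): no bracket -> illegal
W mobility = 7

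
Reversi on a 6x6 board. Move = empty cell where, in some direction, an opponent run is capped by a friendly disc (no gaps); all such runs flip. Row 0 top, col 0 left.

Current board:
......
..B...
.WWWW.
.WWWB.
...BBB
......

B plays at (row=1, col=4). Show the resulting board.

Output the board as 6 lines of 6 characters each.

Place B at (1,4); scan 8 dirs for brackets.
Dir NW: first cell '.' (not opp) -> no flip
Dir N: first cell '.' (not opp) -> no flip
Dir NE: first cell '.' (not opp) -> no flip
Dir W: first cell '.' (not opp) -> no flip
Dir E: first cell '.' (not opp) -> no flip
Dir SW: opp run (2,3) (3,2), next='.' -> no flip
Dir S: opp run (2,4) capped by B -> flip
Dir SE: first cell '.' (not opp) -> no flip
All flips: (2,4)

Answer: ......
..B.B.
.WWWB.
.WWWB.
...BBB
......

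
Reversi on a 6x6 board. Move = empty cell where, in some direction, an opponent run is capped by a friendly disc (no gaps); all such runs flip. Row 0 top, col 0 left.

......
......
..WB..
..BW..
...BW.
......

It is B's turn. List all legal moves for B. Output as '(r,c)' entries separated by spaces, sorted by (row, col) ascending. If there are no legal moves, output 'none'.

Answer: (1,2) (2,1) (3,4) (4,5)

Derivation:
(1,1): no bracket -> illegal
(1,2): flips 1 -> legal
(1,3): no bracket -> illegal
(2,1): flips 1 -> legal
(2,4): no bracket -> illegal
(3,1): no bracket -> illegal
(3,4): flips 1 -> legal
(3,5): no bracket -> illegal
(4,2): no bracket -> illegal
(4,5): flips 1 -> legal
(5,3): no bracket -> illegal
(5,4): no bracket -> illegal
(5,5): no bracket -> illegal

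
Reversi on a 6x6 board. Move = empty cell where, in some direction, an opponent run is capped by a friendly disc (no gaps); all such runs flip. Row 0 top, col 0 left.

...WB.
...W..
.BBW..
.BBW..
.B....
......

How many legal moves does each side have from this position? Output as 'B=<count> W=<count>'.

-- B to move --
(0,2): flips 1 -> legal
(1,2): no bracket -> illegal
(1,4): flips 1 -> legal
(2,4): flips 1 -> legal
(3,4): flips 1 -> legal
(4,2): no bracket -> illegal
(4,3): no bracket -> illegal
(4,4): flips 1 -> legal
B mobility = 5
-- W to move --
(0,5): flips 1 -> legal
(1,0): no bracket -> illegal
(1,1): flips 1 -> legal
(1,2): no bracket -> illegal
(1,4): no bracket -> illegal
(1,5): no bracket -> illegal
(2,0): flips 2 -> legal
(3,0): flips 2 -> legal
(4,0): flips 2 -> legal
(4,2): no bracket -> illegal
(4,3): no bracket -> illegal
(5,0): flips 2 -> legal
(5,1): no bracket -> illegal
(5,2): no bracket -> illegal
W mobility = 6

Answer: B=5 W=6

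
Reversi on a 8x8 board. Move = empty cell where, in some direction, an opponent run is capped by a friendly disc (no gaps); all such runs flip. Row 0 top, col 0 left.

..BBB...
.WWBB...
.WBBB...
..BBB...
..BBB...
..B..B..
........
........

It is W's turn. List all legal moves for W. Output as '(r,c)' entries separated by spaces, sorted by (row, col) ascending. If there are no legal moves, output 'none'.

Answer: (1,5) (2,5) (4,5) (5,4) (6,2) (6,6)

Derivation:
(0,1): no bracket -> illegal
(0,5): no bracket -> illegal
(1,5): flips 2 -> legal
(2,5): flips 3 -> legal
(3,1): no bracket -> illegal
(3,5): no bracket -> illegal
(4,1): no bracket -> illegal
(4,5): flips 2 -> legal
(4,6): no bracket -> illegal
(5,1): no bracket -> illegal
(5,3): no bracket -> illegal
(5,4): flips 2 -> legal
(5,6): no bracket -> illegal
(6,1): no bracket -> illegal
(6,2): flips 4 -> legal
(6,3): no bracket -> illegal
(6,4): no bracket -> illegal
(6,5): no bracket -> illegal
(6,6): flips 4 -> legal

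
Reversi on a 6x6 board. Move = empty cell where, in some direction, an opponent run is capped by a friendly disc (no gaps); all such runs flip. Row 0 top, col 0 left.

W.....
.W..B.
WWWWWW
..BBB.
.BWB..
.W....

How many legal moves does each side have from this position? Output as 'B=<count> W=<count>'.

-- B to move --
(0,1): no bracket -> illegal
(0,2): no bracket -> illegal
(1,0): flips 1 -> legal
(1,2): flips 2 -> legal
(1,3): flips 1 -> legal
(1,5): flips 1 -> legal
(3,0): no bracket -> illegal
(3,1): no bracket -> illegal
(3,5): no bracket -> illegal
(4,0): no bracket -> illegal
(5,0): no bracket -> illegal
(5,2): flips 1 -> legal
(5,3): no bracket -> illegal
B mobility = 5
-- W to move --
(0,3): flips 1 -> legal
(0,4): flips 1 -> legal
(0,5): flips 1 -> legal
(1,3): no bracket -> illegal
(1,5): no bracket -> illegal
(3,0): no bracket -> illegal
(3,1): flips 1 -> legal
(3,5): no bracket -> illegal
(4,0): flips 1 -> legal
(4,4): flips 3 -> legal
(4,5): flips 1 -> legal
(5,0): flips 2 -> legal
(5,2): flips 2 -> legal
(5,3): flips 2 -> legal
(5,4): flips 2 -> legal
W mobility = 11

Answer: B=5 W=11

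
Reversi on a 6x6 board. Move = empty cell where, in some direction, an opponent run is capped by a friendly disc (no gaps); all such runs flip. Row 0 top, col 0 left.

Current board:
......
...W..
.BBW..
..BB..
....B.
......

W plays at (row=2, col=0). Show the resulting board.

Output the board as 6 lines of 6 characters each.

Place W at (2,0); scan 8 dirs for brackets.
Dir NW: edge -> no flip
Dir N: first cell '.' (not opp) -> no flip
Dir NE: first cell '.' (not opp) -> no flip
Dir W: edge -> no flip
Dir E: opp run (2,1) (2,2) capped by W -> flip
Dir SW: edge -> no flip
Dir S: first cell '.' (not opp) -> no flip
Dir SE: first cell '.' (not opp) -> no flip
All flips: (2,1) (2,2)

Answer: ......
...W..
WWWW..
..BB..
....B.
......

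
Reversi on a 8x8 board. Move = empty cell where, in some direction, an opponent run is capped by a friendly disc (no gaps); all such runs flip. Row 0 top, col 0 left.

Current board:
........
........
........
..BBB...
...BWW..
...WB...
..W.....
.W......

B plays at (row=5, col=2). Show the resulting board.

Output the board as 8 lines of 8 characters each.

Place B at (5,2); scan 8 dirs for brackets.
Dir NW: first cell '.' (not opp) -> no flip
Dir N: first cell '.' (not opp) -> no flip
Dir NE: first cell 'B' (not opp) -> no flip
Dir W: first cell '.' (not opp) -> no flip
Dir E: opp run (5,3) capped by B -> flip
Dir SW: first cell '.' (not opp) -> no flip
Dir S: opp run (6,2), next='.' -> no flip
Dir SE: first cell '.' (not opp) -> no flip
All flips: (5,3)

Answer: ........
........
........
..BBB...
...BWW..
..BBB...
..W.....
.W......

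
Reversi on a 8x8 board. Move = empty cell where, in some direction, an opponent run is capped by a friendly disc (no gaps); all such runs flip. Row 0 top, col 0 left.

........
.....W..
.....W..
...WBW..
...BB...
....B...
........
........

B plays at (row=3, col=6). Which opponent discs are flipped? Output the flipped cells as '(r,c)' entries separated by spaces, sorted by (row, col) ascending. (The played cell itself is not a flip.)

Answer: (3,5)

Derivation:
Dir NW: opp run (2,5), next='.' -> no flip
Dir N: first cell '.' (not opp) -> no flip
Dir NE: first cell '.' (not opp) -> no flip
Dir W: opp run (3,5) capped by B -> flip
Dir E: first cell '.' (not opp) -> no flip
Dir SW: first cell '.' (not opp) -> no flip
Dir S: first cell '.' (not opp) -> no flip
Dir SE: first cell '.' (not opp) -> no flip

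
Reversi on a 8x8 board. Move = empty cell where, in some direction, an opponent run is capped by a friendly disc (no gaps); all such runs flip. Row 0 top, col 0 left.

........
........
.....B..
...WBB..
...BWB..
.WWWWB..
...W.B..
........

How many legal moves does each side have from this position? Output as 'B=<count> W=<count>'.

Answer: B=9 W=10

Derivation:
-- B to move --
(2,2): flips 2 -> legal
(2,3): flips 1 -> legal
(2,4): no bracket -> illegal
(3,2): flips 1 -> legal
(4,0): no bracket -> illegal
(4,1): no bracket -> illegal
(4,2): no bracket -> illegal
(5,0): flips 4 -> legal
(6,0): no bracket -> illegal
(6,1): flips 1 -> legal
(6,2): flips 2 -> legal
(6,4): flips 2 -> legal
(7,2): flips 2 -> legal
(7,3): flips 2 -> legal
(7,4): no bracket -> illegal
B mobility = 9
-- W to move --
(1,4): no bracket -> illegal
(1,5): no bracket -> illegal
(1,6): flips 3 -> legal
(2,3): no bracket -> illegal
(2,4): flips 1 -> legal
(2,6): flips 1 -> legal
(3,2): flips 1 -> legal
(3,6): flips 3 -> legal
(4,2): flips 1 -> legal
(4,6): flips 1 -> legal
(5,6): flips 1 -> legal
(6,4): no bracket -> illegal
(6,6): flips 1 -> legal
(7,4): no bracket -> illegal
(7,5): no bracket -> illegal
(7,6): flips 1 -> legal
W mobility = 10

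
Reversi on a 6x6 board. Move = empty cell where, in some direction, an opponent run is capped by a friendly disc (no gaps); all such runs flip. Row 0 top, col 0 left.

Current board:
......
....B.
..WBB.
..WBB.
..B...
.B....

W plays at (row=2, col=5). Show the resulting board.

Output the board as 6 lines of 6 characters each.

Place W at (2,5); scan 8 dirs for brackets.
Dir NW: opp run (1,4), next='.' -> no flip
Dir N: first cell '.' (not opp) -> no flip
Dir NE: edge -> no flip
Dir W: opp run (2,4) (2,3) capped by W -> flip
Dir E: edge -> no flip
Dir SW: opp run (3,4), next='.' -> no flip
Dir S: first cell '.' (not opp) -> no flip
Dir SE: edge -> no flip
All flips: (2,3) (2,4)

Answer: ......
....B.
..WWWW
..WBB.
..B...
.B....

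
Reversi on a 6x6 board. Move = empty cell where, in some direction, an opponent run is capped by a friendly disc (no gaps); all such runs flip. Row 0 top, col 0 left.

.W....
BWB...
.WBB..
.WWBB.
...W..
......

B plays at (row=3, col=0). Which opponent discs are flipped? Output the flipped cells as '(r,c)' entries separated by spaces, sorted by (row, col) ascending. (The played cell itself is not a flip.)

Dir NW: edge -> no flip
Dir N: first cell '.' (not opp) -> no flip
Dir NE: opp run (2,1) capped by B -> flip
Dir W: edge -> no flip
Dir E: opp run (3,1) (3,2) capped by B -> flip
Dir SW: edge -> no flip
Dir S: first cell '.' (not opp) -> no flip
Dir SE: first cell '.' (not opp) -> no flip

Answer: (2,1) (3,1) (3,2)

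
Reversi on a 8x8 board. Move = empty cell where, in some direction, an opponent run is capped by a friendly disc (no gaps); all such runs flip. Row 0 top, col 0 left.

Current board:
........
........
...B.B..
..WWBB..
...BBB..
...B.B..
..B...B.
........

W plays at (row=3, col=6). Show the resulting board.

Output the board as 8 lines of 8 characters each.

Answer: ........
........
...B.B..
..WWWWW.
...BBB..
...B.B..
..B...B.
........

Derivation:
Place W at (3,6); scan 8 dirs for brackets.
Dir NW: opp run (2,5), next='.' -> no flip
Dir N: first cell '.' (not opp) -> no flip
Dir NE: first cell '.' (not opp) -> no flip
Dir W: opp run (3,5) (3,4) capped by W -> flip
Dir E: first cell '.' (not opp) -> no flip
Dir SW: opp run (4,5), next='.' -> no flip
Dir S: first cell '.' (not opp) -> no flip
Dir SE: first cell '.' (not opp) -> no flip
All flips: (3,4) (3,5)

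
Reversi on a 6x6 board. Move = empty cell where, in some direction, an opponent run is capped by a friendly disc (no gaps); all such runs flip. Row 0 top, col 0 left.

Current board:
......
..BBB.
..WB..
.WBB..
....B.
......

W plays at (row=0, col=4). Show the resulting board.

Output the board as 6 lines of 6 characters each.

Answer: ....W.
..BWB.
..WB..
.WBB..
....B.
......

Derivation:
Place W at (0,4); scan 8 dirs for brackets.
Dir NW: edge -> no flip
Dir N: edge -> no flip
Dir NE: edge -> no flip
Dir W: first cell '.' (not opp) -> no flip
Dir E: first cell '.' (not opp) -> no flip
Dir SW: opp run (1,3) capped by W -> flip
Dir S: opp run (1,4), next='.' -> no flip
Dir SE: first cell '.' (not opp) -> no flip
All flips: (1,3)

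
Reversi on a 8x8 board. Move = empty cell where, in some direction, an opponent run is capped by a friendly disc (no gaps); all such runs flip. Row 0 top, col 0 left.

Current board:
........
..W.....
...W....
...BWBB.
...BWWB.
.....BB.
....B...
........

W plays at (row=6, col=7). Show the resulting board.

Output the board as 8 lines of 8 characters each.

Answer: ........
..W.....
...W....
...BWBB.
...BWWB.
.....BW.
....B..W
........

Derivation:
Place W at (6,7); scan 8 dirs for brackets.
Dir NW: opp run (5,6) capped by W -> flip
Dir N: first cell '.' (not opp) -> no flip
Dir NE: edge -> no flip
Dir W: first cell '.' (not opp) -> no flip
Dir E: edge -> no flip
Dir SW: first cell '.' (not opp) -> no flip
Dir S: first cell '.' (not opp) -> no flip
Dir SE: edge -> no flip
All flips: (5,6)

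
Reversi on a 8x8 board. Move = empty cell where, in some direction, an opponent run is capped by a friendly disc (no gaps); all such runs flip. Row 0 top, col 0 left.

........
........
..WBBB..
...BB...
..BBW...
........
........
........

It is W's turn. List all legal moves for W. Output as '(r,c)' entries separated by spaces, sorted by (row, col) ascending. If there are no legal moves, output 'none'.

(1,2): no bracket -> illegal
(1,3): no bracket -> illegal
(1,4): flips 2 -> legal
(1,5): no bracket -> illegal
(1,6): no bracket -> illegal
(2,6): flips 3 -> legal
(3,1): no bracket -> illegal
(3,2): no bracket -> illegal
(3,5): no bracket -> illegal
(3,6): no bracket -> illegal
(4,1): flips 2 -> legal
(4,5): no bracket -> illegal
(5,1): no bracket -> illegal
(5,2): no bracket -> illegal
(5,3): no bracket -> illegal
(5,4): no bracket -> illegal

Answer: (1,4) (2,6) (4,1)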